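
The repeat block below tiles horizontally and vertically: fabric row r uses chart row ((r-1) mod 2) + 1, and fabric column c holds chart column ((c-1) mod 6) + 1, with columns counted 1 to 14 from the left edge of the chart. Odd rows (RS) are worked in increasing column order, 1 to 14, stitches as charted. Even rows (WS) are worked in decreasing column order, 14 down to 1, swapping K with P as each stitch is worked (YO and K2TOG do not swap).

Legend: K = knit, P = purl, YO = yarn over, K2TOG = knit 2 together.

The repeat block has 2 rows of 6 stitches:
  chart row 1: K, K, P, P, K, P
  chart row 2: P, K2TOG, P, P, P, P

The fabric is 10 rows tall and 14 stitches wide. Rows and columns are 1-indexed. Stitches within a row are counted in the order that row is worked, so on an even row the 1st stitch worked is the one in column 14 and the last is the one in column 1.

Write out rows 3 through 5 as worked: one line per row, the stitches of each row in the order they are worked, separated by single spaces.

Row 3: chart row 1, RS - tile across columns 1-14 and work as-is.
Row 4: chart row 2, WS - tiled (columns 1-14): P K2TOG P P P P P K2TOG P P P P P K2TOG; work from column 14 back to 1 with K<->P swapped.
Row 5: chart row 1, RS - tile across columns 1-14 and work as-is.

Result:
K K P P K P K K P P K P K K
K2TOG K K K K K K2TOG K K K K K K2TOG K
K K P P K P K K P P K P K K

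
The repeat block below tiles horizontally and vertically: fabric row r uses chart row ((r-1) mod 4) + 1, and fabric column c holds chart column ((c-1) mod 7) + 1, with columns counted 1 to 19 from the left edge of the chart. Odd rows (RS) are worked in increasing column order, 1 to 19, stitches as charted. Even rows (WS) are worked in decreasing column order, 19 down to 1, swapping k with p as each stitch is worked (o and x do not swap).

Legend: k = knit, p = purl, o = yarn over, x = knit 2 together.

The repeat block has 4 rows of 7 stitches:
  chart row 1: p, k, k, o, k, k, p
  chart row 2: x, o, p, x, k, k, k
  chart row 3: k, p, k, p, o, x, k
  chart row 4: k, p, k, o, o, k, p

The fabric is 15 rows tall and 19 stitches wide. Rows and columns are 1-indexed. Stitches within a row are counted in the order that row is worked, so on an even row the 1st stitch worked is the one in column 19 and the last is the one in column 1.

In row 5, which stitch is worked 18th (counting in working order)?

Stitch:
o

Derivation:
Row 5 uses chart row ((5-1) mod 4)+1 = 1. Row 5 is odd, so RS.
Chart row 1 tiled across columns 1-19: p k k o k k p p k k o k k p p k k o k
RS row: no reversal, no swap; stitch n worked = column n.
The 18th stitch worked is o.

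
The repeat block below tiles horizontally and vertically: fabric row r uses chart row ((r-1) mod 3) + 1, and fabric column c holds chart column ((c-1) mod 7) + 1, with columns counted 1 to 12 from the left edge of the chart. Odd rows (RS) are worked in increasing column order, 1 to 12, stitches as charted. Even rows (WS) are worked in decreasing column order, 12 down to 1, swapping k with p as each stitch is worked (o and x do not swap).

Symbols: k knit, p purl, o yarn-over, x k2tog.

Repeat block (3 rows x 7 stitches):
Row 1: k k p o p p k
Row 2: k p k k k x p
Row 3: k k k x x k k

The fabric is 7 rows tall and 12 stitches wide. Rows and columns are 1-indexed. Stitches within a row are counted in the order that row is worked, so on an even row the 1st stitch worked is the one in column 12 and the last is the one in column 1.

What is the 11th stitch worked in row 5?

Row 5 uses chart row ((5-1) mod 3)+1 = 2. Row 5 is odd, so RS.
Chart row 2 tiled across columns 1-12: k p k k k x p k p k k k
Right side: take the tiled row as-is (worked left to right from column 1).
Stitch 11 in working order -> k

Result:
k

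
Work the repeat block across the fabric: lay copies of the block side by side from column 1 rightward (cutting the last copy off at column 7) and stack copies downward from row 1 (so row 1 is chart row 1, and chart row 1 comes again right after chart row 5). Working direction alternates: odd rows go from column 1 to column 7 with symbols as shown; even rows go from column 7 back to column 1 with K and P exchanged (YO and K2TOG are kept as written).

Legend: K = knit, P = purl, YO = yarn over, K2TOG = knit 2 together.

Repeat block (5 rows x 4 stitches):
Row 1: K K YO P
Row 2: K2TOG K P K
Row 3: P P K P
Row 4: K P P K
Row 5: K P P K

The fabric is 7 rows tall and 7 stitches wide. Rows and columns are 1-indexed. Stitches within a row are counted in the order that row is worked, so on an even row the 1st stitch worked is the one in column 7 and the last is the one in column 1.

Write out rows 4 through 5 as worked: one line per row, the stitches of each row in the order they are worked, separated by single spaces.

Rows as worked:
K K P P K K P
K P P K K P P

Derivation:
Row 4: chart row 4, WS - tiled (columns 1-7): K P P K K P P; work from column 7 back to 1 with K<->P swapped.
Row 5: chart row 5, RS - tile across columns 1-7 and work as-is.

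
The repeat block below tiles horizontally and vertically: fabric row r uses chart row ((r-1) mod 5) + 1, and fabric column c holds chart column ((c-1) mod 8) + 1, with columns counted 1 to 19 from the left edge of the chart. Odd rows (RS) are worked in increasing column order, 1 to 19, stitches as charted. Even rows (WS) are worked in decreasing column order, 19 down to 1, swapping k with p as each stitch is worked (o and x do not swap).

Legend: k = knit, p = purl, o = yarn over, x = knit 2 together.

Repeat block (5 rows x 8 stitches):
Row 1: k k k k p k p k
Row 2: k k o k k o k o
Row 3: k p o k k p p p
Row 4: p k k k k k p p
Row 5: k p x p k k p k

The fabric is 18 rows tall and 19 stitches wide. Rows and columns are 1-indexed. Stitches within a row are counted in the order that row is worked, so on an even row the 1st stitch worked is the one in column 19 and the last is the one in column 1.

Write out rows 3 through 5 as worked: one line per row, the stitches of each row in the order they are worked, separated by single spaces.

Row 3: chart row 3, RS - tile across columns 1-19 and work as-is.
Row 4: chart row 4, WS - tiled (columns 1-19): p k k k k k p p p k k k k k p p p k k; work from column 19 back to 1 with k<->p swapped.
Row 5: chart row 5, RS - tile across columns 1-19 and work as-is.

== ROWS AS WORKED ==
k p o k k p p p k p o k k p p p k p o
p p k k k p p p p p k k k p p p p p k
k p x p k k p k k p x p k k p k k p x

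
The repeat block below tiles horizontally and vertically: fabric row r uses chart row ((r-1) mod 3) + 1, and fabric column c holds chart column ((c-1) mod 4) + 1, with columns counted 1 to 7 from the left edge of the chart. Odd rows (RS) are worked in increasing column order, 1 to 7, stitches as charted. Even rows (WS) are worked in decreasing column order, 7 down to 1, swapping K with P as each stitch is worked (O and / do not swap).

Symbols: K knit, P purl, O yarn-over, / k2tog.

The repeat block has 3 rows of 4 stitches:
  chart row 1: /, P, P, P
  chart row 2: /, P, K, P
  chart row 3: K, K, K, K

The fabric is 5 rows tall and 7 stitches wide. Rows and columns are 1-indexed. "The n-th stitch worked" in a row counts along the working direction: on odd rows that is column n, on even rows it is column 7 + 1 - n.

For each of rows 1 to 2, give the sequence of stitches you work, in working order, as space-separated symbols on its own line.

Row 1: chart row 1, RS - tile across columns 1-7 and work as-is.
Row 2: chart row 2, WS - tiled (columns 1-7): / P K P / P K; work from column 7 back to 1 with K<->P swapped.

Rows as worked:
/ P P P / P P
P K / K P K /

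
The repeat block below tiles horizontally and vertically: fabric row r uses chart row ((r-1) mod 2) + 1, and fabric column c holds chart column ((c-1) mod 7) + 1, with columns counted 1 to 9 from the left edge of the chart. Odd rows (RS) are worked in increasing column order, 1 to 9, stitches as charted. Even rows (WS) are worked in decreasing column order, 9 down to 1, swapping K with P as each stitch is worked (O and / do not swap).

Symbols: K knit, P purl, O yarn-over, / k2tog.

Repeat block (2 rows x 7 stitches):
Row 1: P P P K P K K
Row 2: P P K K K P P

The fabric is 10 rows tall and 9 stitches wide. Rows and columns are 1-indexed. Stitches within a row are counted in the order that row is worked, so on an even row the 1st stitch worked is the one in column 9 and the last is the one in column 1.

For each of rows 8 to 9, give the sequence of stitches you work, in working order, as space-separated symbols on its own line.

Row 8: chart row 2, WS - tiled (columns 1-9): P P K K K P P P P; work from column 9 back to 1 with K<->P swapped.
Row 9: chart row 1, RS - tile across columns 1-9 and work as-is.

Result:
K K K K P P P K K
P P P K P K K P P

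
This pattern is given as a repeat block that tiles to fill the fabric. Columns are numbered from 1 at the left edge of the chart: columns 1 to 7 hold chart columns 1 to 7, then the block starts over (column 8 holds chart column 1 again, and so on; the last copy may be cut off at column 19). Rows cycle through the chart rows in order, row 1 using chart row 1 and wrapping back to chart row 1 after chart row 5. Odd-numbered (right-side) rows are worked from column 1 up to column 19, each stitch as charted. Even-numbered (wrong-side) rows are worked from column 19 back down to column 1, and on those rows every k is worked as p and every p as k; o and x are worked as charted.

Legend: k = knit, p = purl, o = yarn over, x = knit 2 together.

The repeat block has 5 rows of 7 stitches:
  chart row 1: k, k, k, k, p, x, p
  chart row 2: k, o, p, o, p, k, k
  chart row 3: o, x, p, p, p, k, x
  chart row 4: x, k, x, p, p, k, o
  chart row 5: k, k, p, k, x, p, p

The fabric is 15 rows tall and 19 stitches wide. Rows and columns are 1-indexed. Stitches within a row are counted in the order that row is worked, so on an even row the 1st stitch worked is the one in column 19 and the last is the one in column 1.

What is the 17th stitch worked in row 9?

Result:
x

Derivation:
Row 9 uses chart row ((9-1) mod 5)+1 = 4. Row 9 is odd, so RS.
Chart row 4 tiled across columns 1-19: x k x p p k o x k x p p k o x k x p p
RS: work column 1 to column 19, symbols as charted — the tiled row is the row as worked.
Counting 17 along the worked row gives x.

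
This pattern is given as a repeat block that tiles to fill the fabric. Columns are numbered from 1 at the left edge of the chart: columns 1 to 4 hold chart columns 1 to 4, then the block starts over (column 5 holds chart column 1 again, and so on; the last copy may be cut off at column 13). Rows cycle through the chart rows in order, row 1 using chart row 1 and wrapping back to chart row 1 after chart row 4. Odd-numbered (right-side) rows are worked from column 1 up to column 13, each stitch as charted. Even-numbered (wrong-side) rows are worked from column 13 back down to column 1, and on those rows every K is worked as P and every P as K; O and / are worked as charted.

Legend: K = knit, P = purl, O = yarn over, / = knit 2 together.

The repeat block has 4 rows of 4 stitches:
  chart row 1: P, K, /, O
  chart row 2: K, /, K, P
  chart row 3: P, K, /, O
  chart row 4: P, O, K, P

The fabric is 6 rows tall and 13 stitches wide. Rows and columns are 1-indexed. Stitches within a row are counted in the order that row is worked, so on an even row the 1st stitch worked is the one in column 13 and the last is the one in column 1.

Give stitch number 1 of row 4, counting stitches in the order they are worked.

Stitch:
K

Derivation:
For row 4: chart row = ((4-1) mod 4) + 1 = 4; this is a WS (even) row.
Chart row 4 tiled across columns 1-13: P O K P P O K P P O K P P
Wrong side: read the tiled row from column 13 down to 1 and exchange K with P (leave O, /).
Row 4 as worked: K K P O K K P O K K P O K
Stitch 1 in working order -> K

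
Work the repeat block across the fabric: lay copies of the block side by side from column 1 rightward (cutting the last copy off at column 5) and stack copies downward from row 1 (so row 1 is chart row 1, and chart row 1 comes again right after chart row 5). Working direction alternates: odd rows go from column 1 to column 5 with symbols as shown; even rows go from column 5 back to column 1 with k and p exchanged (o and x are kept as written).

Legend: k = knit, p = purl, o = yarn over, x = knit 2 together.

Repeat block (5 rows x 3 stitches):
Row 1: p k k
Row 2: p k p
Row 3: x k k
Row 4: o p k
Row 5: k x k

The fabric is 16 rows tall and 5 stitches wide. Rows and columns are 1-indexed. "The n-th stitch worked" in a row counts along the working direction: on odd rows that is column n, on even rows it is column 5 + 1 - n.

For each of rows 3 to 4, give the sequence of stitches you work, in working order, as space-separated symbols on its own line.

Result:
x k k x k
k o p k o

Derivation:
Row 3: chart row 3, RS - tile across columns 1-5 and work as-is.
Row 4: chart row 4, WS - tiled (columns 1-5): o p k o p; work from column 5 back to 1 with k<->p swapped.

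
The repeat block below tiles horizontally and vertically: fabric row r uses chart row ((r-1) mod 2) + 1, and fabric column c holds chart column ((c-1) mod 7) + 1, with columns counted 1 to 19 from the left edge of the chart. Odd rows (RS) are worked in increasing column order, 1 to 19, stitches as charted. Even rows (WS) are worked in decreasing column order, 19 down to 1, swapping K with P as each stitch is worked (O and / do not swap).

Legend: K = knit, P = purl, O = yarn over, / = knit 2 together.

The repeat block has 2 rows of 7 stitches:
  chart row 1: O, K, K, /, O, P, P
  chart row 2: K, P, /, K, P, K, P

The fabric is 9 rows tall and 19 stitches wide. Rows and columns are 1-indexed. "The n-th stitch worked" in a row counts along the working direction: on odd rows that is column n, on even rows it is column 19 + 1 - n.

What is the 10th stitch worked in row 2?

Result:
/

Derivation:
Row 2 uses chart row ((2-1) mod 2)+1 = 2. Row 2 is even, so WS.
Chart row 2 tiled across columns 1-19: K P / K P K P K P / K P K P K P / K P
WS: work from column 19 back to column 1 (reverse the tiled row), swapping K<->P (O and / unchanged).
Row 2 as worked: K P / K P K P K P / K P K P K P / K P
The 10th stitch worked is /.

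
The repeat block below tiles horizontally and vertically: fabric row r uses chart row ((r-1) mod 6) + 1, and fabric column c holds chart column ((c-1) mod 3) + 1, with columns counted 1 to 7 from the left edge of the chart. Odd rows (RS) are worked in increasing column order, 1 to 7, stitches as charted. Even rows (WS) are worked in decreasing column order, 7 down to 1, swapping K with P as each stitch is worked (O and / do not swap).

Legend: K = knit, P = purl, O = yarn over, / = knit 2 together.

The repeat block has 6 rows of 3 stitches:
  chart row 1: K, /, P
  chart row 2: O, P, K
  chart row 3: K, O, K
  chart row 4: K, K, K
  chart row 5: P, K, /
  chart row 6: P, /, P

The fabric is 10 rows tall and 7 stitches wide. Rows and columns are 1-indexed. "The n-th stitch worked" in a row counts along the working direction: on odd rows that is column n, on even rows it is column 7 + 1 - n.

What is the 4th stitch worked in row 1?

For row 1: chart row = ((1-1) mod 6) + 1 = 1; this is a RS (odd) row.
Chart row 1 tiled across columns 1-7: K / P K / P K
RS: work column 1 to column 7, symbols as charted — the tiled row is the row as worked.
Counting 4 along the worked row gives K.

Result:
K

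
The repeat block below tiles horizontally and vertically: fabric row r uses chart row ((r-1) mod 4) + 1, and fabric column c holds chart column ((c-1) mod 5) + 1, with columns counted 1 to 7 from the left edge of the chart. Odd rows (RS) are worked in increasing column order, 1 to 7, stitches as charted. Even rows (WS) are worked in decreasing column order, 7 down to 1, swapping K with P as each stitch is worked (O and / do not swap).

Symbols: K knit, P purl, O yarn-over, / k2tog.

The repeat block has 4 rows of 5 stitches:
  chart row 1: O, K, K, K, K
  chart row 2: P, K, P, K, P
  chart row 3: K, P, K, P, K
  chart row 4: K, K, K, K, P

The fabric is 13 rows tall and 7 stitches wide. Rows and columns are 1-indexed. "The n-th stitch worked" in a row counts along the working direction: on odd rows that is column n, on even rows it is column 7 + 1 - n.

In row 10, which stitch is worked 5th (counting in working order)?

== STITCH ==
K

Derivation:
Row 10: (10-1) mod 4 = 1, so use chart row 2. Even row -> WS.
Chart row 2 tiled across columns 1-7: P K P K P P K
WS: work from column 7 back to column 1 (reverse the tiled row), swapping K<->P (O and / unchanged).
Row 10 as worked: P K K P K P K
Counting 5 along the worked row gives K.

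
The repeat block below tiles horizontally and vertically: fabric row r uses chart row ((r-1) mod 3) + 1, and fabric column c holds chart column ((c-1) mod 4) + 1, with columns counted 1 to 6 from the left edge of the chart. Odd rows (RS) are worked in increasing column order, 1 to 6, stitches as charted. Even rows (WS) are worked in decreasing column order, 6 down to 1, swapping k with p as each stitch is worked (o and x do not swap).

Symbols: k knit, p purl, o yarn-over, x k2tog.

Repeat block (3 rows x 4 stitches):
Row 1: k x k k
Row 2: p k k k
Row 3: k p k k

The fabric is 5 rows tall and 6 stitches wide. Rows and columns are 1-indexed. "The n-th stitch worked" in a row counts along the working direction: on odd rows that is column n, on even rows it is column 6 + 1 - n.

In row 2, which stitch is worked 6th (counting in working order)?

For row 2: chart row = ((2-1) mod 3) + 1 = 2; this is a WS (even) row.
Chart row 2 tiled across columns 1-6: p k k k p k
WS: work from column 6 back to column 1 (reverse the tiled row), swapping k<->p (o and x unchanged).
Row 2 as worked: p k p p p k
The 6th stitch worked is k.

Stitch:
k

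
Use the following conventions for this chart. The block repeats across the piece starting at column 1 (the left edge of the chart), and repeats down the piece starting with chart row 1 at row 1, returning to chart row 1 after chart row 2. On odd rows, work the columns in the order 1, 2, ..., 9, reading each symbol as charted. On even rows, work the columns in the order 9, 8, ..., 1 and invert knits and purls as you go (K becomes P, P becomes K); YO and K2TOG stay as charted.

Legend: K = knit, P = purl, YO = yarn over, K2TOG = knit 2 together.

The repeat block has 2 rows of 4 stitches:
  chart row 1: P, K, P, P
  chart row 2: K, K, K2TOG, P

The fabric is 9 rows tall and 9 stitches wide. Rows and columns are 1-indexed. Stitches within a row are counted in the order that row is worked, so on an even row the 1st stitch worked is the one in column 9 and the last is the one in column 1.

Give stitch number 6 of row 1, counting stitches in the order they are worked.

== STITCH ==
K

Derivation:
For row 1: chart row = ((1-1) mod 2) + 1 = 1; this is a RS (odd) row.
Chart row 1 tiled across columns 1-9: P K P P P K P P P
RS row: no reversal, no swap; stitch n worked = column n.
Stitch 6 in working order -> K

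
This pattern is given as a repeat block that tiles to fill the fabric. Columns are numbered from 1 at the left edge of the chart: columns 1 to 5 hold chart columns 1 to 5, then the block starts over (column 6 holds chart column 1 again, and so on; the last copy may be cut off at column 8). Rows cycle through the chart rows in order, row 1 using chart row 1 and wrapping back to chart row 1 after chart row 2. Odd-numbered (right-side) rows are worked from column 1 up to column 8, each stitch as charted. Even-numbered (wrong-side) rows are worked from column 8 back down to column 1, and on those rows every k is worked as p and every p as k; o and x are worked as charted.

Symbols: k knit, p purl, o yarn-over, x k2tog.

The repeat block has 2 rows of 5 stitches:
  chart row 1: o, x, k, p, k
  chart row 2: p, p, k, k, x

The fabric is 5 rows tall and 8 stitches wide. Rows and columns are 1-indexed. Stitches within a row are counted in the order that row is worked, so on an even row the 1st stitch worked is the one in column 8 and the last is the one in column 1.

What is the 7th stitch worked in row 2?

Result:
k

Derivation:
For row 2: chart row = ((2-1) mod 2) + 1 = 2; this is a WS (even) row.
Chart row 2 tiled across columns 1-8: p p k k x p p k
WS row: flip the tiled sequence (start at column 8) and apply k<->p; o and x stay.
Row 2 as worked: p k k x p p k k
The 7th stitch worked is k.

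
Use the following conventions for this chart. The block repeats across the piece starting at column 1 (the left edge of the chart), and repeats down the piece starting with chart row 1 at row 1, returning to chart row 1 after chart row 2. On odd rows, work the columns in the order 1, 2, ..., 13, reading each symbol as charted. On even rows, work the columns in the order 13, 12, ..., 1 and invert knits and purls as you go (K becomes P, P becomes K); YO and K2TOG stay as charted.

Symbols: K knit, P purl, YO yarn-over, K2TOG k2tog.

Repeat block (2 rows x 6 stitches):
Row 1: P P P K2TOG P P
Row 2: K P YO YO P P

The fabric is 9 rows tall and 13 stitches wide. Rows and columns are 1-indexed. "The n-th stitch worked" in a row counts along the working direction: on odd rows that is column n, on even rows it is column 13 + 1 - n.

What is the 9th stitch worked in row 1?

Row 1 uses chart row ((1-1) mod 2)+1 = 1. Row 1 is odd, so RS.
Chart row 1 tiled across columns 1-13: P P P K2TOG P P P P P K2TOG P P P
Right side: take the tiled row as-is (worked left to right from column 1).
Counting 9 along the worked row gives P.

Result:
P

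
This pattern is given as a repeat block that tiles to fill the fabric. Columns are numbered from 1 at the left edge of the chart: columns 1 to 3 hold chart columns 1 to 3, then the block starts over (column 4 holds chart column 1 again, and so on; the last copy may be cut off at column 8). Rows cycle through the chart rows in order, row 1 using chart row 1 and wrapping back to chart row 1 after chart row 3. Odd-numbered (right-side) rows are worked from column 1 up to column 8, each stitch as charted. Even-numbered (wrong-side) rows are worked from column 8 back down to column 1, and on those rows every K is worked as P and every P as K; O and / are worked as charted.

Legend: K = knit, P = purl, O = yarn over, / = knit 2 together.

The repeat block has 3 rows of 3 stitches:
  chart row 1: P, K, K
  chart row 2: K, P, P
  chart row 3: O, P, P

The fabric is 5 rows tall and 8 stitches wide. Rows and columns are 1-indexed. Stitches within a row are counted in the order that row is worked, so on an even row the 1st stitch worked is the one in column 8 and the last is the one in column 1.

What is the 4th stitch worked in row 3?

Stitch:
O

Derivation:
Row 3 uses chart row ((3-1) mod 3)+1 = 3. Row 3 is odd, so RS.
Chart row 3 tiled across columns 1-8: O P P O P P O P
RS: work column 1 to column 8, symbols as charted — the tiled row is the row as worked.
The 4th stitch worked is O.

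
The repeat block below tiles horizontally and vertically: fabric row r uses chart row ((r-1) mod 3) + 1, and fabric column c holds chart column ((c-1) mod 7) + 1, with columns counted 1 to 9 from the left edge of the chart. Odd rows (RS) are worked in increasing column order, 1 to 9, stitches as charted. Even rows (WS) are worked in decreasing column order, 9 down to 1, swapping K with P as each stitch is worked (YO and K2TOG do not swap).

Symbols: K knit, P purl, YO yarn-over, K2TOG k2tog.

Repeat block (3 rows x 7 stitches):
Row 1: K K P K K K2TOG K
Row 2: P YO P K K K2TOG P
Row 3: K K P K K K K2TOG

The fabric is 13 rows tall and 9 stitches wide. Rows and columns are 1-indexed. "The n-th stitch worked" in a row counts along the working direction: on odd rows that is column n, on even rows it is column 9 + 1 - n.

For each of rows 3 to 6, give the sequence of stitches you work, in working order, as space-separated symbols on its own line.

Row 3: chart row 3, RS - tile across columns 1-9 and work as-is.
Row 4: chart row 1, WS - tiled (columns 1-9): K K P K K K2TOG K K K; work from column 9 back to 1 with K<->P swapped.
Row 5: chart row 2, RS - tile across columns 1-9 and work as-is.
Row 6: chart row 3, WS - tiled (columns 1-9): K K P K K K K2TOG K K; work from column 9 back to 1 with K<->P swapped.

Result:
K K P K K K K2TOG K K
P P P K2TOG P P K P P
P YO P K K K2TOG P P YO
P P K2TOG P P P K P P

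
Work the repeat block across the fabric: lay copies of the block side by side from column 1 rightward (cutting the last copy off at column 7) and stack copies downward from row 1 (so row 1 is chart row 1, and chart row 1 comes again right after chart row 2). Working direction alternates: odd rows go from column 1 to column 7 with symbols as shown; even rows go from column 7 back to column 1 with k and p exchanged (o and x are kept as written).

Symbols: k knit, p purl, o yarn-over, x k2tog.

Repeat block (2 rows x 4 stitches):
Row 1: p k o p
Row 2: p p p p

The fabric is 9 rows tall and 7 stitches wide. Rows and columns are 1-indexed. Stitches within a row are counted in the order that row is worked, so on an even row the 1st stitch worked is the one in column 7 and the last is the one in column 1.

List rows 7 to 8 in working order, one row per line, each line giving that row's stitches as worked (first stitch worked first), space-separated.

Row 7: chart row 1, RS - tile across columns 1-7 and work as-is.
Row 8: chart row 2, WS - tiled (columns 1-7): p p p p p p p; work from column 7 back to 1 with k<->p swapped.

== ROWS AS WORKED ==
p k o p p k o
k k k k k k k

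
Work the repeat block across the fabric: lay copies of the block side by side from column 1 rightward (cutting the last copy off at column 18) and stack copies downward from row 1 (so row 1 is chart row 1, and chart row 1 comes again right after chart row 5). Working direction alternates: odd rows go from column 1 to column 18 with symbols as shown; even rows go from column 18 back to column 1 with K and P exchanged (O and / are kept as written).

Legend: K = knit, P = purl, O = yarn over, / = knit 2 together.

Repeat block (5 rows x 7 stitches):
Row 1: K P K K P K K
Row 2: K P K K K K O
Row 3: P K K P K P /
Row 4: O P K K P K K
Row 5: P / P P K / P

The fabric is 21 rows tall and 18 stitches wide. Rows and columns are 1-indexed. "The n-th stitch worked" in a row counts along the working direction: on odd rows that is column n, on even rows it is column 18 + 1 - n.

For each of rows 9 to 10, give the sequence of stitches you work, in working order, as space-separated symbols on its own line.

Result:
O P K K P K K O P K K P K K O P K K
K K / K K / P K K / K K / P K K / K

Derivation:
Row 9: chart row 4, RS - tile across columns 1-18 and work as-is.
Row 10: chart row 5, WS - tiled (columns 1-18): P / P P K / P P / P P K / P P / P P; work from column 18 back to 1 with K<->P swapped.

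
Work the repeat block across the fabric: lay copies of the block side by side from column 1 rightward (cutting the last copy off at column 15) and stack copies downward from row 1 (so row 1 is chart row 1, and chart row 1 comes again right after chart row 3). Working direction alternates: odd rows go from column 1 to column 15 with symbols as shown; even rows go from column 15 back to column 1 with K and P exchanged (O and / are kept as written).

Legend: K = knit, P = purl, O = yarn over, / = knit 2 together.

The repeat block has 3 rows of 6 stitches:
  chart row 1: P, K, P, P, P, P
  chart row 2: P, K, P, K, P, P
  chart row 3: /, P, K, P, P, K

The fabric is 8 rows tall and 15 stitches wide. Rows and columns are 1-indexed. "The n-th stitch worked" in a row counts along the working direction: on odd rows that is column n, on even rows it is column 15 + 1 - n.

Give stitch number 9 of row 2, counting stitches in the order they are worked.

== STITCH ==
K

Derivation:
For row 2: chart row = ((2-1) mod 3) + 1 = 2; this is a WS (even) row.
Chart row 2 tiled across columns 1-15: P K P K P P P K P K P P P K P
WS: work from column 15 back to column 1 (reverse the tiled row), swapping K<->P (O and / unchanged).
Row 2 as worked: K P K K K P K P K K K P K P K
The 9th stitch worked is K.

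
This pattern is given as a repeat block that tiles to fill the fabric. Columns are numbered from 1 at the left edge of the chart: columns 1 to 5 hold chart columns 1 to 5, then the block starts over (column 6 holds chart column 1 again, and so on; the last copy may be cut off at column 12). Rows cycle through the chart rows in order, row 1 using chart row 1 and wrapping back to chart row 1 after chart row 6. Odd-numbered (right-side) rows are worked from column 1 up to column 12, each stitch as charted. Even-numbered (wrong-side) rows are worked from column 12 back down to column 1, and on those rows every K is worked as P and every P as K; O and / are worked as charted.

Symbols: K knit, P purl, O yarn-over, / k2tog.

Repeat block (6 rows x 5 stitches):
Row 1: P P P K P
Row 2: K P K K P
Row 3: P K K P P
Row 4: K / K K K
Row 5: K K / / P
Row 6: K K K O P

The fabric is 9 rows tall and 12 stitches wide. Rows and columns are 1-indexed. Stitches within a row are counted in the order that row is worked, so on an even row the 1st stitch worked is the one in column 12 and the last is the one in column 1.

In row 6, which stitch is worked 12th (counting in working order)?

Row 6 uses chart row ((6-1) mod 6)+1 = 6. Row 6 is even, so WS.
Chart row 6 tiled across columns 1-12: K K K O P K K K O P K K
WS row: flip the tiled sequence (start at column 12) and apply K<->P; O and / stay.
Row 6 as worked: P P K O P P P K O P P P
The 12th stitch worked is P.

== STITCH ==
P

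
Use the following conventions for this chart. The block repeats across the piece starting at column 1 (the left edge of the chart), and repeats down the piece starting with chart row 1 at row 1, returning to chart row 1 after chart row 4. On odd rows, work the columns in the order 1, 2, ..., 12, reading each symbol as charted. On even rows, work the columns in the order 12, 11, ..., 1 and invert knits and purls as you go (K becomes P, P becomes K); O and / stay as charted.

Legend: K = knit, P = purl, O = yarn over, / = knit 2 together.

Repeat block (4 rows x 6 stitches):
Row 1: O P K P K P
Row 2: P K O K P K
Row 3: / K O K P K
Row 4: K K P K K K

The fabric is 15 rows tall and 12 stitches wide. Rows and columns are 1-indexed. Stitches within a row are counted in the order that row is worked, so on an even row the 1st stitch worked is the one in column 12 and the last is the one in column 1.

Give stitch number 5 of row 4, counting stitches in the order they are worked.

Stitch:
P

Derivation:
Row 4: (4-1) mod 4 = 3, so use chart row 4. Even row -> WS.
Chart row 4 tiled across columns 1-12: K K P K K K K K P K K K
Wrong side: read the tiled row from column 12 down to 1 and exchange K with P (leave O, /).
Row 4 as worked: P P P K P P P P P K P P
The 5th stitch worked is P.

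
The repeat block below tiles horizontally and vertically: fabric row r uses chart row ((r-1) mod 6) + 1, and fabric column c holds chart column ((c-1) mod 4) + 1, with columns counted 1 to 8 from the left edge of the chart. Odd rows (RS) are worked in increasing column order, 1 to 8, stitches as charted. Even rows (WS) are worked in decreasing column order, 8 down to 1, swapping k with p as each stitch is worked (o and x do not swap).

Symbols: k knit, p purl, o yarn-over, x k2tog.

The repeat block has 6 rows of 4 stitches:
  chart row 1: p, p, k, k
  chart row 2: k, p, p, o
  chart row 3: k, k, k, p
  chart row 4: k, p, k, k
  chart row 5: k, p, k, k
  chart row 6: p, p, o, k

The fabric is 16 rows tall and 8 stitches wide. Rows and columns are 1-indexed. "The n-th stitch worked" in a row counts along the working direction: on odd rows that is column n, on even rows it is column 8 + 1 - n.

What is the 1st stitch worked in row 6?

Result:
p

Derivation:
For row 6: chart row = ((6-1) mod 6) + 1 = 6; this is a WS (even) row.
Chart row 6 tiled across columns 1-8: p p o k p p o k
Wrong side: read the tiled row from column 8 down to 1 and exchange k with p (leave o, x).
Row 6 as worked: p o k k p o k k
Stitch 1 in working order -> p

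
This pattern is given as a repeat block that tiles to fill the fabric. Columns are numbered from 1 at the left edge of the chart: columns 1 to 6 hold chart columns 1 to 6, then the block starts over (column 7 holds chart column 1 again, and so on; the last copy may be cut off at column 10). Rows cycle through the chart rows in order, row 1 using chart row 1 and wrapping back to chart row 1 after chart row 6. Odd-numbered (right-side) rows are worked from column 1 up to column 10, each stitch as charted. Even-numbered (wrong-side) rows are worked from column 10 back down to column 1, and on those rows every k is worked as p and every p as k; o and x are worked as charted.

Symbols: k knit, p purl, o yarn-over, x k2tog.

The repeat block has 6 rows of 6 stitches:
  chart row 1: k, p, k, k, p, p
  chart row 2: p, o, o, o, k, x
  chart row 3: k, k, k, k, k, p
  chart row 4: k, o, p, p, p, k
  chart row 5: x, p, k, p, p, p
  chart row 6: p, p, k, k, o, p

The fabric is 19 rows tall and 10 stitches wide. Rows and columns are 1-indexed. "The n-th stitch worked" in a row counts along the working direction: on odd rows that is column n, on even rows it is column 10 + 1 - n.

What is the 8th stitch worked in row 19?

For row 19: chart row = ((19-1) mod 6) + 1 = 1; this is a RS (odd) row.
Chart row 1 tiled across columns 1-10: k p k k p p k p k k
RS: work column 1 to column 10, symbols as charted — the tiled row is the row as worked.
Counting 8 along the worked row gives p.

Stitch:
p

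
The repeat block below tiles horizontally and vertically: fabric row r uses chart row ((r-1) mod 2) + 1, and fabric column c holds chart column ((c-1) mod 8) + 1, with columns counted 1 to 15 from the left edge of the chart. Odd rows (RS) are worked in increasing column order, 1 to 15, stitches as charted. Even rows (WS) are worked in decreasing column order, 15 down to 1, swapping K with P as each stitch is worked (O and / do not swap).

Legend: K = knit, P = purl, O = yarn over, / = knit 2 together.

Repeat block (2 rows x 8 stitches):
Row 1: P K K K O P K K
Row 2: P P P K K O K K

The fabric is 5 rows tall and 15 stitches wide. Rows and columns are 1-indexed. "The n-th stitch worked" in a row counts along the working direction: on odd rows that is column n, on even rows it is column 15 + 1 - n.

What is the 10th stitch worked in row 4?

Row 4 uses chart row ((4-1) mod 2)+1 = 2. Row 4 is even, so WS.
Chart row 2 tiled across columns 1-15: P P P K K O K K P P P K K O K
Wrong side: read the tiled row from column 15 down to 1 and exchange K with P (leave O, /).
Row 4 as worked: P O P P K K K P P O P P K K K
The 10th stitch worked is O.

Result:
O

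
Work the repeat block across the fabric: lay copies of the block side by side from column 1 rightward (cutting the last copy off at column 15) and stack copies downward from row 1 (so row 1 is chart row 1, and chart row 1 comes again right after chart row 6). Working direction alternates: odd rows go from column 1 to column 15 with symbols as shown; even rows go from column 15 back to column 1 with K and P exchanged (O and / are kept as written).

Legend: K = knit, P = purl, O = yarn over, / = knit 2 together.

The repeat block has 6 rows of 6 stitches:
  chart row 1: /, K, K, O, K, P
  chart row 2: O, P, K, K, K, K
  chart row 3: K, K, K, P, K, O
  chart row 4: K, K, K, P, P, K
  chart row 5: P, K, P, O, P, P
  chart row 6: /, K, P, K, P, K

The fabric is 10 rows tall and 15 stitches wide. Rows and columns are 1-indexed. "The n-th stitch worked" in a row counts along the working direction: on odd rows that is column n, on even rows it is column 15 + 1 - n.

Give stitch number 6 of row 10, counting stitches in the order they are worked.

Row 10 uses chart row ((10-1) mod 6)+1 = 4. Row 10 is even, so WS.
Chart row 4 tiled across columns 1-15: K K K P P K K K K P P K K K K
WS: work from column 15 back to column 1 (reverse the tiled row), swapping K<->P (O and / unchanged).
Row 10 as worked: P P P P K K P P P P K K P P P
Counting 6 along the worked row gives K.

== STITCH ==
K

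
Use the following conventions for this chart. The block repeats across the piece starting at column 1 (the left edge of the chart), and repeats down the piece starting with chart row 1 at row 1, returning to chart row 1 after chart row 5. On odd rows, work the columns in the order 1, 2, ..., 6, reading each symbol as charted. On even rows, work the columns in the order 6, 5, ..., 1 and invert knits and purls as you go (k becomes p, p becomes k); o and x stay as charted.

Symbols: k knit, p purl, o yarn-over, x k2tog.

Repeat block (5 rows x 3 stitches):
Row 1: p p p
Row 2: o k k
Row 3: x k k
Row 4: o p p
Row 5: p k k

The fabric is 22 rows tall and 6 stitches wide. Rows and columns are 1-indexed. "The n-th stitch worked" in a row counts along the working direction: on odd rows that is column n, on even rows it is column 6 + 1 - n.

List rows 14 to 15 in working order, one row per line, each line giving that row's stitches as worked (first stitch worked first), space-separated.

Result:
k k o k k o
p k k p k k

Derivation:
Row 14: chart row 4, WS - tiled (columns 1-6): o p p o p p; work from column 6 back to 1 with k<->p swapped.
Row 15: chart row 5, RS - tile across columns 1-6 and work as-is.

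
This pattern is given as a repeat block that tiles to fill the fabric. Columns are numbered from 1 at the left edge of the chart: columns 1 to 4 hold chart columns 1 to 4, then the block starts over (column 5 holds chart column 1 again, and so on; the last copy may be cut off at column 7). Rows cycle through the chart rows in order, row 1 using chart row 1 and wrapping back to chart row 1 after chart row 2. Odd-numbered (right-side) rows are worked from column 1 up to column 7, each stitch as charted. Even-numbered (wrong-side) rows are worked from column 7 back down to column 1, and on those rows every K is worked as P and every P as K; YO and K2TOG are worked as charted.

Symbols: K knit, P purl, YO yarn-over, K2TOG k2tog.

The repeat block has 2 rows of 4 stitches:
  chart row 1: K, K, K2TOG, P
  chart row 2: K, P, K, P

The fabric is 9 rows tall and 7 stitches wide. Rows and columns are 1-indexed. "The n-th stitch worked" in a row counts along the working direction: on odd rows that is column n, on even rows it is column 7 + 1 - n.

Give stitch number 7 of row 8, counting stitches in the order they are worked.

Result:
P

Derivation:
Row 8 uses chart row ((8-1) mod 2)+1 = 2. Row 8 is even, so WS.
Chart row 2 tiled across columns 1-7: K P K P K P K
Wrong side: read the tiled row from column 7 down to 1 and exchange K with P (leave YO, K2TOG).
Row 8 as worked: P K P K P K P
The 7th stitch worked is P.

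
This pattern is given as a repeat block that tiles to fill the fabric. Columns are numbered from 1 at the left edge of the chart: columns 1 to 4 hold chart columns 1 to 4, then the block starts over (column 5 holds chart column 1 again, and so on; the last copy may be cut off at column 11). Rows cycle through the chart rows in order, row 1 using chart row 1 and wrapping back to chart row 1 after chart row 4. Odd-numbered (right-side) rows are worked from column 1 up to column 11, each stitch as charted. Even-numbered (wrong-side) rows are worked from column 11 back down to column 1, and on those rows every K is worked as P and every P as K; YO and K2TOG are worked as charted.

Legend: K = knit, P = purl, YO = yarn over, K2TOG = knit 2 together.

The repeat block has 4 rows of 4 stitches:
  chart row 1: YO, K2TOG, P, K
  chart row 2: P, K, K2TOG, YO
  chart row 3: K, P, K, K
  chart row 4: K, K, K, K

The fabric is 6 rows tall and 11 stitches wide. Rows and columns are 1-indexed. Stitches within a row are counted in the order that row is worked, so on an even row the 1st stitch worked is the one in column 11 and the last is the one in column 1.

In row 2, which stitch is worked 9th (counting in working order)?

Row 2 uses chart row ((2-1) mod 4)+1 = 2. Row 2 is even, so WS.
Chart row 2 tiled across columns 1-11: P K K2TOG YO P K K2TOG YO P K K2TOG
Wrong side: read the tiled row from column 11 down to 1 and exchange K with P (leave YO, K2TOG).
Row 2 as worked: K2TOG P K YO K2TOG P K YO K2TOG P K
The 9th stitch worked is K2TOG.

== STITCH ==
K2TOG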